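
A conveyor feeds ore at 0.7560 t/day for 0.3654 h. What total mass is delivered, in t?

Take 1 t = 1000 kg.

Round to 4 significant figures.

0.7560 t/day → 0.00875 kg/s
0.3654 h → 1315.44 s
m = ṁ × t = 0.00875 × 1315.44 = 11.5101 kg
In t: 11.5101 / 1000 = 0.0115101 t

0.01151 t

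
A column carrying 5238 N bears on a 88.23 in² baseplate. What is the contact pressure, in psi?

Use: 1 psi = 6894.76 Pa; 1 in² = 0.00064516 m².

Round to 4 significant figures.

88.23 in² × 0.00064516 → 0.0569225 m²
P = F / A = 5238 N / 0.0569225 m² = 92019.9 Pa
92019.9 Pa ÷ (6894.76 Pa/psi) = 13.3464 psi

13.35 psi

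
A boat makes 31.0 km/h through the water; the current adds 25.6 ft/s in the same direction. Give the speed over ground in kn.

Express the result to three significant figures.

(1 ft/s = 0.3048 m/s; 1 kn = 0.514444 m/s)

31.9 kn

31.0 km/h × (1/3.6) = 8.61111 m/s
25.6 ft/s × 0.3048 = 7.80288 m/s
Sum: 8.61111 + 7.80288 = 16.414 m/s
In kn: 16.414 / 0.514444 = 31.9063 kn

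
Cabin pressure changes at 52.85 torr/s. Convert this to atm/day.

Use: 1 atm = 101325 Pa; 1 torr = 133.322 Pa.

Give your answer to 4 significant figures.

52.85 torr/s × 133.322 Pa/torr = 7046.07 Pa/s
7046.07 Pa/s ÷ 101325 Pa/atm × 86400 s/day = 6008.2 atm/day

6008 atm/day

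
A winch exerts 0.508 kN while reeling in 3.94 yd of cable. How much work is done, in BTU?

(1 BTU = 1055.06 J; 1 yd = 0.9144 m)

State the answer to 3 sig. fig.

0.508 kN × 1000 = 508 N
3.94 yd × 0.9144 = 3.60274 m
W = F × d = 508 N × 3.60274 m = 1830.19 J
1830.19 J ÷ (1055.06 J/BTU) = 1.73468 BTU

1.73 BTU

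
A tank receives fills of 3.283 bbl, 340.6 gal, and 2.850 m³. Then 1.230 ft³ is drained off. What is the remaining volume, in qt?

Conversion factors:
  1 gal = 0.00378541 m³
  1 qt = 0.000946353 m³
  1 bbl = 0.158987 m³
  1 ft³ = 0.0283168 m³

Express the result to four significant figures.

4889 qt

3.283 bbl × 0.158987 = 0.521954 m³
340.6 gal × 0.00378541 = 1.28931 m³
2.850 m³ (already m³)
1.230 ft³ × 0.0283168 = 0.0348297 m³
Result: 0.521954 + 1.28931 + 2.85 − 0.0348297 = 4.62643 m³
In qt: 4.62643 / 0.000946353 = 4888.69 qt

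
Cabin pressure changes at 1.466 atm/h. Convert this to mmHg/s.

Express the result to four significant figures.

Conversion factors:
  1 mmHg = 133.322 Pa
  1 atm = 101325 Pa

0.3095 mmHg/s

1.466 atm/h × 101325 Pa/atm ÷ 3600 s/h = 41.2618 Pa/s
41.2618 Pa/s ÷ 133.322 Pa/mmHg = 0.30949 mmHg/s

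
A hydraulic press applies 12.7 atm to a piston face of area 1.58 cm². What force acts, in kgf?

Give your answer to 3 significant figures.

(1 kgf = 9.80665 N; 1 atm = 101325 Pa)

20.7 kgf

12.7 atm × 101325 = 1.28683×10⁶ Pa
1.58 cm² × 0.0001 = 1.58×10⁻⁴ m²
F = P × A = 1.28683×10⁶ Pa × 1.58×10⁻⁴ m² = 203.319 N
203.319 N ÷ (9.80665 N/kgf) = 20.7328 kgf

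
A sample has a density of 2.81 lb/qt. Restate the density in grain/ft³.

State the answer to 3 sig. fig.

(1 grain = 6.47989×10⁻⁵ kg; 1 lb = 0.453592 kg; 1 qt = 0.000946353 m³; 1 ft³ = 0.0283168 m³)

2.81 lb/qt × 0.453592 kg/lb ÷ 0.000946353 m³/qt = 1346.85 kg/m³
1346.85 kg/m³ ÷ 6.47989×10⁻⁵ kg/grain × 0.0283168 m³/ft³ = 588567 grain/ft³

5.89×10⁵ grain/ft³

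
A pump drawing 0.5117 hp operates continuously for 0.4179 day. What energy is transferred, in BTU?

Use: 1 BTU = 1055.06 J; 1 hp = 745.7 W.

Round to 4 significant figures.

0.5117 hp × 745.7 = 381.575 W
0.4179 day × 86400 = 36106.6 s
E = P × t = 381.575 W × 36106.6 s = 1.37774×10⁷ J
1.37774×10⁷ J ÷ (1055.06 J/BTU) = 13058.4 BTU

1.306×10⁴ BTU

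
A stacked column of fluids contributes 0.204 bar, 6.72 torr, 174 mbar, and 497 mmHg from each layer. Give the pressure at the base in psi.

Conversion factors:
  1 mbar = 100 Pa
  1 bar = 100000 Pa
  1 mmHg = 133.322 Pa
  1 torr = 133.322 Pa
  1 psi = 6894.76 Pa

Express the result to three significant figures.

15.2 psi

0.204 bar × 100000 → 20400 Pa
6.72 torr × 133.322 → 895.924 Pa
174 mbar × 100 → 17400 Pa
497 mmHg × 133.322 → 66261 Pa
Sum: 20400 + 895.924 + 17400 + 66261 = 104957 Pa
In psi: 104957 / 6894.76 = 15.2227 psi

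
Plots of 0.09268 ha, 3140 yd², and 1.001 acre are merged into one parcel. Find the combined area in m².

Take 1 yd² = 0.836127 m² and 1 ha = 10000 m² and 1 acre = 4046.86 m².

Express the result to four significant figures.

0.09268 ha × 10000 = 926.8 m²
3140 yd² × 0.836127 = 2625.44 m²
1.001 acre × 4046.86 = 4050.91 m²
Total: 926.8 + 2625.44 + 4050.91 = 7603.15 m²

7603 m²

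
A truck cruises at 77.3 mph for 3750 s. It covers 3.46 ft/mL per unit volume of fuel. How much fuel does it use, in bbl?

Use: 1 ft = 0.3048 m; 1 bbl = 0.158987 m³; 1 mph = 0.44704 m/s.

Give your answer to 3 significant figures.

0.773 bbl

77.3 mph → 34.5562 m/s
d = v × t = 34.5562 × 3750 = 129586 m
3.46 ft/mL → 1.05461×10⁶ m/m³
V = d / (distance per unit fuel) = 129586 / 1.05461×10⁶ = 0.122876 m³
In bbl: 0.122876 / 0.158987 = 0.772868 bbl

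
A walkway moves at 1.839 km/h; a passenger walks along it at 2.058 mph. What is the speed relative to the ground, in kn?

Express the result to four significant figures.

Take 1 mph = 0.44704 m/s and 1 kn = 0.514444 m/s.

1.839 km/h × (1/3.6) = 0.510833 m/s
2.058 mph × 0.44704 = 0.920008 m/s
Sum: 0.510833 + 0.920008 = 1.43084 m/s
In kn: 1.43084 / 0.514444 = 2.78133 kn

2.781 kn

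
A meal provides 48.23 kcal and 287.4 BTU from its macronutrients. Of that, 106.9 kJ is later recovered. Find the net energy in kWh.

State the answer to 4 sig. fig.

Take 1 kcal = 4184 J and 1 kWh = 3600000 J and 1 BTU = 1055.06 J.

48.23 kcal × 4184 = 201794 J
287.4 BTU × 1055.06 = 303224 J
106.9 kJ × 1000 = 106900 J
Sum: 201794 + 303224 − 106900 = 398118 J
In kWh: 398118 / 3600000 = 0.110588 kWh

0.1106 kWh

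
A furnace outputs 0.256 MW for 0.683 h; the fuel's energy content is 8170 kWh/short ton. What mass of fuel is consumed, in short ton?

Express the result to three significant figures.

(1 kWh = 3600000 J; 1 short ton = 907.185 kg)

0.256 MW → 256000 W
0.683 h → 2458.8 s
E = P × t = 256000 × 2458.8 = 6.29453×10⁸ J
8170 kWh/short ton → 3.24212×10⁷ J/kg
m = E / e_s = 6.29453×10⁸ / 3.24212×10⁷ = 19.4149 kg
In short ton: 19.4149 / 907.185 = 0.0214013 short ton

0.0214 short ton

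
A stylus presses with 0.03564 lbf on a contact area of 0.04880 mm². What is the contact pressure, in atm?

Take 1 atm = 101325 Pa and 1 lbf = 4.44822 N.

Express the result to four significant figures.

32.06 atm

0.03564 lbf × 4.44822 → 0.158535 N
0.04880 mm² × 10⁻⁶ → 4.88×10⁻⁸ m²
P = F / A = 0.158535 N / 4.88×10⁻⁸ m² = 3.24867×10⁶ Pa
3.24867×10⁶ Pa ÷ (101325 Pa/atm) = 32.0619 atm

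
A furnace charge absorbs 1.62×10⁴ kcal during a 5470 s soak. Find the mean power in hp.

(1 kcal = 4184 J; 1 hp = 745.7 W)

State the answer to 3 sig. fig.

1.62×10⁴ kcal × 4184 = 6.77808×10⁷ J
P = E / t = 6.77808×10⁷ J / 5470 s = 12391.4 W
12391.4 W ÷ (745.7 W/hp) = 16.6171 hp

16.6 hp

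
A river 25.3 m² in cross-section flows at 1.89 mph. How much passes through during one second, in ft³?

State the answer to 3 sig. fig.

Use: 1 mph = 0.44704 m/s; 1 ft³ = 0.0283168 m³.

1.89 mph × 0.44704 = 0.844906 m/s
V = v × A × t = 0.844906 m/s × 25.3 m² × 1 s = 21.3761 m³
21.3761 m³ ÷ (0.0283168 m³/ft³) = 754.891 ft³

755 ft³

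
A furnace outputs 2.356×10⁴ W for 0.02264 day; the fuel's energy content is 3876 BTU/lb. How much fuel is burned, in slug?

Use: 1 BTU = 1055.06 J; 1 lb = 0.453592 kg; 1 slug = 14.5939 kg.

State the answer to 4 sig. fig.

0.3503 slug

0.02264 day → 1956.1 s
E = P × t = 23560 × 1956.1 = 4.60857×10⁷ J
3876 BTU/lb → 9.01562×10⁶ J/kg
m = E / e_s = 4.60857×10⁷ / 9.01562×10⁶ = 5.11176 kg
In slug: 5.11176 / 14.5939 = 0.350267 slug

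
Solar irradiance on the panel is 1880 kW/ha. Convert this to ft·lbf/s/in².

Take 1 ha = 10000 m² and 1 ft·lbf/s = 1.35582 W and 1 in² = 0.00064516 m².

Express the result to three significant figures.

0.0895 ft·lbf/s/in²

1880 kW/ha × 1000 W/kW ÷ 10000 m²/ha = 188 W/m²
188 W/m² ÷ 1.35582 W/ft·lbf/s × 0.00064516 m²/in² = 0.0894588 ft·lbf/s/in²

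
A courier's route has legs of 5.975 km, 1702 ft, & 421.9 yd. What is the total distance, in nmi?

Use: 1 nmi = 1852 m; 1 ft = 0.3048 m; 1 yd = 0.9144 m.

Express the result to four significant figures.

5.975 km × 1000 → 5975 m
1702 ft × 0.3048 → 518.77 m
421.9 yd × 0.9144 → 385.785 m
Sum: 5975 + 518.77 + 385.785 = 6879.56 m
In nmi: 6879.56 / 1852 = 3.71467 nmi

3.715 nmi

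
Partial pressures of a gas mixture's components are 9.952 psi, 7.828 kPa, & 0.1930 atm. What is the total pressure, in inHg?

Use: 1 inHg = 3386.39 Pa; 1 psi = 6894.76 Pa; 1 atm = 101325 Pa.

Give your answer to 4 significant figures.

28.35 inHg

9.952 psi × 6894.76 = 68616.7 Pa
7.828 kPa × 1000 = 7828 Pa
0.1930 atm × 101325 = 19555.7 Pa
Combined: 68616.7 + 7828 + 19555.7 = 96000.4 Pa
In inHg: 96000.4 / 3386.39 = 28.3489 inHg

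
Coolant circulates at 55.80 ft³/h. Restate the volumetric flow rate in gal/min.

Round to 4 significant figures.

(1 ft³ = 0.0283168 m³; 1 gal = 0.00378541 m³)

6.957 gal/min

55.80 ft³/h × 0.0283168 m³/ft³ ÷ 3600 s/h = 4.3891×10⁻⁴ m³/s
4.3891×10⁻⁴ m³/s ÷ 0.00378541 m³/gal × 60 s/min = 6.95687 gal/min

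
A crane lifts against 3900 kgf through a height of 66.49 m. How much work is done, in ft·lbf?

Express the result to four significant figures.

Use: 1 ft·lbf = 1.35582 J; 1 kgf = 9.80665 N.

1.876×10⁶ ft·lbf

3900 kgf × 9.80665 → 38245.9 N
W = F × d = 38245.9 N × 66.49 m = 2.54297×10⁶ J
2.54297×10⁶ J ÷ (1.35582 J/ft·lbf) = 1.8756×10⁶ ft·lbf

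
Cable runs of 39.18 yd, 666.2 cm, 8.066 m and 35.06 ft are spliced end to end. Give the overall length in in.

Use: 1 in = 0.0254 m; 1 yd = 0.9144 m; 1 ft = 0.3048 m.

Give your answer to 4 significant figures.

39.18 yd × 0.9144 → 35.8262 m
666.2 cm × 0.01 → 6.662 m
8.066 m (already m)
35.06 ft × 0.3048 → 10.6863 m
Total: 35.8262 + 6.662 + 8.066 + 10.6863 = 61.2405 m
In in: 61.2405 / 0.0254 = 2411.04 in

2411 in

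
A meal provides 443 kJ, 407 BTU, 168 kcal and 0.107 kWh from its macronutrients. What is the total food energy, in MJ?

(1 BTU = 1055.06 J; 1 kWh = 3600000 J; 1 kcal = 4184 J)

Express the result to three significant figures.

443 kJ × 1000 = 443000 J
407 BTU × 1055.06 = 429409 J
168 kcal × 4184 = 702912 J
0.107 kWh × 3600000 = 385200 J
Combined: 443000 + 429409 + 702912 + 385200 = 1.96052×10⁶ J
In MJ: 1.96052×10⁶ / 1000000 = 1.96052 MJ

1.96 MJ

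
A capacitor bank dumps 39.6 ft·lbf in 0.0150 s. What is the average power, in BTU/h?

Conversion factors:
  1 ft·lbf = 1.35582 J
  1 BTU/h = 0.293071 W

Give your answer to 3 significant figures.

39.6 ft·lbf × 1.35582 → 53.6905 J
P = E / t = 53.6905 J / 0.015 s = 3579.37 W
3579.37 W ÷ (0.293071 W/BTU/h) = 12213.3 BTU/h

1.22×10⁴ BTU/h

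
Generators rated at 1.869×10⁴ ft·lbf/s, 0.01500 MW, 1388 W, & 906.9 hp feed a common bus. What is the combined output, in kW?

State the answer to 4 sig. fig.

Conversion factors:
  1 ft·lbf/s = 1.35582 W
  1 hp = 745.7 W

1.869×10⁴ ft·lbf/s × 1.35582 → 25340.3 W
0.01500 MW × 1000000 → 15000 W
1388 W (already W)
906.9 hp × 745.7 → 676275 W
Total: 25340.3 + 15000 + 1388 + 676275 = 718003 W
In kW: 718003 / 1000 = 718.003 kW

718.0 kW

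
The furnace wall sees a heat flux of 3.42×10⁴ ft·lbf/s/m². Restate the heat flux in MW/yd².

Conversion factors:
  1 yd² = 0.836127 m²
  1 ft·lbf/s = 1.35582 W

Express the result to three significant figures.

3.42×10⁴ ft·lbf/s/m² × 1.35582 W/ft·lbf/s = 46369 W/m²
46369 W/m² ÷ 1000000 W/MW × 0.836127 m²/yd² = 0.0387704 MW/yd²

0.0388 MW/yd²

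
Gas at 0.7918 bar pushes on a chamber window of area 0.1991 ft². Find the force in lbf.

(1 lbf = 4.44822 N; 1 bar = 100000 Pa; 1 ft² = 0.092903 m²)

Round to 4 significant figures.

0.7918 bar × 100000 = 79180 Pa
0.1991 ft² × 0.092903 = 0.018497 m²
F = P × A = 79180 Pa × 0.018497 m² = 1464.59 N
1464.59 N ÷ (4.44822 N/lbf) = 329.253 lbf

329.3 lbf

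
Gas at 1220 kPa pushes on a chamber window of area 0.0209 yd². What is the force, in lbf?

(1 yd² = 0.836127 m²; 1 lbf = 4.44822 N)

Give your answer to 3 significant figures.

1220 kPa × 1000 → 1.22×10⁶ Pa
0.0209 yd² × 0.836127 → 0.0174751 m²
F = P × A = 1.22×10⁶ Pa × 0.0174751 m² = 21319.6 N
21319.6 N ÷ (4.44822 N/lbf) = 4792.84 lbf

4790 lbf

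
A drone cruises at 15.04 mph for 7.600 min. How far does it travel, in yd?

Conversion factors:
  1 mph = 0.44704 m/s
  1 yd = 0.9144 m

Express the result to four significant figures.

15.04 mph × 0.44704 = 6.72348 m/s
7.600 min × 60 = 456 s
d = v × t = 6.72348 m/s × 456 s = 3065.91 m
3065.91 m ÷ (0.9144 m/yd) = 3352.92 yd

3353 yd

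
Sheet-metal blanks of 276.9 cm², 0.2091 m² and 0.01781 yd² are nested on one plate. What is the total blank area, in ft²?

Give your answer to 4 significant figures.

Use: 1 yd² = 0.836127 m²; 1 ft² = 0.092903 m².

276.9 cm² × 0.0001 = 0.02769 m²
0.2091 m² (already m²)
0.01781 yd² × 0.836127 = 0.0148914 m²
Sum: 0.02769 + 0.2091 + 0.0148914 = 0.251681 m²
In ft²: 0.251681 / 0.092903 = 2.70907 ft²

2.709 ft²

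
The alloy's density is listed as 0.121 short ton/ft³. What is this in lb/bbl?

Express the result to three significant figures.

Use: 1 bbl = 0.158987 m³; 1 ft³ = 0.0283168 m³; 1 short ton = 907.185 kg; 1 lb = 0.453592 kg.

1360 lb/bbl

0.121 short ton/ft³ × 907.185 kg/short ton ÷ 0.0283168 m³/ft³ = 3876.48 kg/m³
3876.48 kg/m³ ÷ 0.453592 kg/lb × 0.158987 m³/bbl = 1358.73 lb/bbl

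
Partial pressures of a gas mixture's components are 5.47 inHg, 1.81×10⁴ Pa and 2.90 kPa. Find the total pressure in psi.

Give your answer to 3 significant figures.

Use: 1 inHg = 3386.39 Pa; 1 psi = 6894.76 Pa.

5.73 psi

5.47 inHg × 3386.39 = 18523.6 Pa
1.81×10⁴ Pa (already Pa)
2.90 kPa × 1000 = 2900 Pa
Combined: 18523.6 + 18100 + 2900 = 39523.6 Pa
In psi: 39523.6 / 6894.76 = 5.73241 psi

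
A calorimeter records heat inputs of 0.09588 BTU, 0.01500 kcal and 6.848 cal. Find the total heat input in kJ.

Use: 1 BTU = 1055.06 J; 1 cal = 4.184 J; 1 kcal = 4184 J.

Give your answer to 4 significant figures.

0.1926 kJ

0.09588 BTU × 1055.06 = 101.159 J
0.01500 kcal × 4184 = 62.76 J
6.848 cal × 4.184 = 28.652 J
Sum: 101.159 + 62.76 + 28.652 = 192.571 J
In kJ: 192.571 / 1000 = 0.192571 kJ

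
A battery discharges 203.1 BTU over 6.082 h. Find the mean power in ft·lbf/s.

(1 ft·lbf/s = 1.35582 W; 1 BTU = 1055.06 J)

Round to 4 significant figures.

7.218 ft·lbf/s

203.1 BTU × 1055.06 = 214283 J
6.082 h × 3600 = 21895.2 s
P = E / t = 214283 J / 21895.2 s = 9.78676 W
9.78676 W ÷ (1.35582 W/ft·lbf/s) = 7.21833 ft·lbf/s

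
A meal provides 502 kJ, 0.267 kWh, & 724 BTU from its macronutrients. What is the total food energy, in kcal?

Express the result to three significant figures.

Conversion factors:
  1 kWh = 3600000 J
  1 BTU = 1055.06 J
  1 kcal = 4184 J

502 kJ × 1000 → 502000 J
0.267 kWh × 3600000 → 961200 J
724 BTU × 1055.06 → 763863 J
Sum: 502000 + 961200 + 763863 = 2.22706×10⁶ J
In kcal: 2.22706×10⁶ / 4184 = 532.28 kcal

532 kcal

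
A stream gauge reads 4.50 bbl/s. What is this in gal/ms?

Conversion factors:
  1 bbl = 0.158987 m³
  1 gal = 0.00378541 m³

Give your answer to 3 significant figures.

4.50 bbl/s × 0.158987 m³/bbl = 0.715442 m³/s
0.715442 m³/s ÷ 0.00378541 m³/gal × 0.001 s/ms = 0.189 gal/ms

0.189 gal/ms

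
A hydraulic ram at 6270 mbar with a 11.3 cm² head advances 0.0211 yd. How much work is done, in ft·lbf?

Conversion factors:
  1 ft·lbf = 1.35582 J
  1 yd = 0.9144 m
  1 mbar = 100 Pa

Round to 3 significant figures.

10.1 ft·lbf

6270 mbar → 627000 Pa
11.3 cm² → 0.00113 m²
F = P × A = 627000 × 0.00113 = 708.51 N
0.0211 yd → 0.0192938 m
W = F × d = 708.51 × 0.0192938 = 13.6699 J
In ft·lbf: 13.6699 / 1.35582 = 10.0824 ft·lbf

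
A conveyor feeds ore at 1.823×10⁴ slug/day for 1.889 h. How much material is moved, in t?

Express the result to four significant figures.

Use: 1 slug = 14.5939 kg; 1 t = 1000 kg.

20.94 t

1.823×10⁴ slug/day → 3.07925 kg/s
1.889 h → 6800.4 s
m = ṁ × t = 3.07925 × 6800.4 = 20940.1 kg
In t: 20940.1 / 1000 = 20.9401 t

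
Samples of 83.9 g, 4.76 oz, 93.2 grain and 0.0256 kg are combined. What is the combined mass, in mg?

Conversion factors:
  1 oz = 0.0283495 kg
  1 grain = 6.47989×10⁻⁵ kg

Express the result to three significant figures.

83.9 g × 0.001 = 0.0839 kg
4.76 oz × 0.0283495 = 0.134944 kg
93.2 grain × 6.47989×10⁻⁵ = 0.00603926 kg
0.0256 kg (already kg)
Combined: 0.0839 + 0.134944 + 0.00603926 + 0.0256 = 0.250483 kg
In mg: 0.250483 / 10⁻⁶ = 250483 mg

2.50×10⁵ mg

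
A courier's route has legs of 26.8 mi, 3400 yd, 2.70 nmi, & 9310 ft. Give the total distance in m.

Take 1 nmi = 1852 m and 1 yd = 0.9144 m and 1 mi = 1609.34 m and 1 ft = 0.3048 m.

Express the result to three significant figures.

26.8 mi × 1609.34 = 43130.3 m
3400 yd × 0.9144 = 3108.96 m
2.70 nmi × 1852 = 5000.4 m
9310 ft × 0.3048 = 2837.69 m
Combined: 43130.3 + 3108.96 + 5000.4 + 2837.69 = 54077.4 m

5.41×10⁴ m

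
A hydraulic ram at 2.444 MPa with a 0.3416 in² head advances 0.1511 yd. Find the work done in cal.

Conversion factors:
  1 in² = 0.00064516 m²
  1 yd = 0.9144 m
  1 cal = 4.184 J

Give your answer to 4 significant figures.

2.444 MPa → 2.444×10⁶ Pa
0.3416 in² → 2.20387×10⁻⁴ m²
F = P × A = 2.444×10⁶ × 2.20387×10⁻⁴ = 538.626 N
0.1511 yd → 0.138166 m
W = F × d = 538.626 × 0.138166 = 74.4198 J
In cal: 74.4198 / 4.184 = 17.7868 cal

17.79 cal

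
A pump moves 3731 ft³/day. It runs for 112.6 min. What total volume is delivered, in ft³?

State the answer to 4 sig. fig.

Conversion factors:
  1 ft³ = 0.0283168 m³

3731 ft³/day → 0.0012228 m³/s
112.6 min → 6756 s
V = Q × t = 0.0012228 × 6756 = 8.26124 m³
In ft³: 8.26124 / 0.0283168 = 291.743 ft³

291.7 ft³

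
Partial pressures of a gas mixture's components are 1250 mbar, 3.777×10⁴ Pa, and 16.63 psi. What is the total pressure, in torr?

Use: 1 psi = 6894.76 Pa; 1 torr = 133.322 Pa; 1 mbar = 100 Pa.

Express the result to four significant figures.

2081 torr

1250 mbar × 100 = 125000 Pa
3.777×10⁴ Pa (already Pa)
16.63 psi × 6894.76 = 114660 Pa
Combined: 125000 + 37770 + 114660 = 277430 Pa
In torr: 277430 / 133.322 = 2080.9 torr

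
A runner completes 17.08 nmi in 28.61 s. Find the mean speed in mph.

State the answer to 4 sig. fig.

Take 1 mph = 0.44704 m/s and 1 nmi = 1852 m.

2473 mph

17.08 nmi × 1852 = 31632.2 m
v = d / t = 31632.2 m / 28.61 s = 1105.63 m/s
1105.63 m/s ÷ (0.44704 m/s/mph) = 2473.22 mph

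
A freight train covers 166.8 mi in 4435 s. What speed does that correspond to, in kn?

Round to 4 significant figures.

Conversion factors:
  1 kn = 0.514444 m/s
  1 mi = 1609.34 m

166.8 mi × 1609.34 → 268438 m
v = d / t = 268438 m / 4435 s = 60.5272 m/s
60.5272 m/s ÷ (0.514444 m/s/kn) = 117.656 kn

117.7 kn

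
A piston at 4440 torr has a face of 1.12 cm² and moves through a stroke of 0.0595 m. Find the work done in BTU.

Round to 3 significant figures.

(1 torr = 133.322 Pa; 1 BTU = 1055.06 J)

4440 torr → 591950 Pa
1.12 cm² → 1.12×10⁻⁴ m²
F = P × A = 591950 × 1.12×10⁻⁴ = 66.2984 N
W = F × d = 66.2984 × 0.0595 = 3.94475 J
In BTU: 3.94475 / 1055.06 = 0.00373889 BTU

0.00374 BTU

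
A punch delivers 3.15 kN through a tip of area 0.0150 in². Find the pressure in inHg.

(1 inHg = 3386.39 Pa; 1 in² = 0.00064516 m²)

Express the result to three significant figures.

9.61×10⁴ inHg

3.15 kN × 1000 → 3150 N
0.0150 in² × 0.00064516 → 9.6774×10⁻⁶ m²
P = F / A = 3150 N / 9.6774×10⁻⁶ m² = 3.25501×10⁸ Pa
3.25501×10⁸ Pa ÷ (3386.39 Pa/inHg) = 96120.4 inHg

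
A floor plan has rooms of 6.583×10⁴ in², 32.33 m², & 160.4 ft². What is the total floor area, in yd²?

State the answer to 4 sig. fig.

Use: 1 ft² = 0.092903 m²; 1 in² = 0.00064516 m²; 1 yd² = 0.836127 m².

6.583×10⁴ in² × 0.00064516 → 42.4709 m²
32.33 m² (already m²)
160.4 ft² × 0.092903 → 14.9016 m²
Sum: 42.4709 + 32.33 + 14.9016 = 89.7025 m²
In yd²: 89.7025 / 0.836127 = 107.283 yd²

107.3 yd²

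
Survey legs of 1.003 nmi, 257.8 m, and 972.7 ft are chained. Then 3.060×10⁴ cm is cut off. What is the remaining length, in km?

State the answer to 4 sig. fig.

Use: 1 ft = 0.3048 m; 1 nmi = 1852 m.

1.003 nmi × 1852 → 1857.56 m
257.8 m (already m)
972.7 ft × 0.3048 → 296.479 m
3.060×10⁴ cm × 0.01 → 306 m
Net: 1857.56 + 257.8 + 296.479 − 306 = 2105.84 m
In km: 2105.84 / 1000 = 2.10584 km

2.106 km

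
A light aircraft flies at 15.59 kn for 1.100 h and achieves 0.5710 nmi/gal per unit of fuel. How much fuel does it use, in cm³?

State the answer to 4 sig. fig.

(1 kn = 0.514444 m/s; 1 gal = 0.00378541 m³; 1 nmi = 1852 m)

1.137×10⁵ cm³

15.59 kn → 8.02018 m/s
1.100 h → 3960 s
d = v × t = 8.02018 × 3960 = 31759.9 m
0.5710 nmi/gal → 279360 m/m³
V = d / (distance per unit fuel) = 31759.9 / 279360 = 0.113688 m³
In cm³: 0.113688 / 10⁻⁶ = 113688 cm³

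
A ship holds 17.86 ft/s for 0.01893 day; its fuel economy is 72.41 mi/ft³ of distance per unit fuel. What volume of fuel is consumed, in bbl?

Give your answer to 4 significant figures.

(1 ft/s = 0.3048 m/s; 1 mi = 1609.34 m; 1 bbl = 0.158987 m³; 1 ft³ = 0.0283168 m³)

0.01361 bbl

17.86 ft/s → 5.44373 m/s
0.01893 day → 1635.55 s
d = v × t = 5.44373 × 1635.55 = 8903.49 m
72.41 mi/ft³ → 4.11531×10⁶ m/m³
V = d / (distance per unit fuel) = 8903.49 / 4.11531×10⁶ = 0.0021635 m³
In bbl: 0.0021635 / 0.158987 = 0.013608 bbl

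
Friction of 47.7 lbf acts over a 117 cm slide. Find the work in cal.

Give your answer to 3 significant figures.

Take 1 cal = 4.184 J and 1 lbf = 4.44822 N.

47.7 lbf × 4.44822 → 212.18 N
117 cm × 0.01 → 1.17 m
W = F × d = 212.18 N × 1.17 m = 248.251 J
248.251 J ÷ (4.184 J/cal) = 59.3334 cal

59.3 cal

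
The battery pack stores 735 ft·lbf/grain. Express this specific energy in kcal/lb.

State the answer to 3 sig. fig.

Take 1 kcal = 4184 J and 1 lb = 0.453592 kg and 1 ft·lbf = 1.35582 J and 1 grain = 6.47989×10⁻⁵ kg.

1670 kcal/lb

735 ft·lbf/grain × 1.35582 J/ft·lbf ÷ 6.47989×10⁻⁵ kg/grain = 1.53788×10⁷ J/kg
1.53788×10⁷ J/kg ÷ 4184 J/kcal × 0.453592 kg/lb = 1667.23 kcal/lb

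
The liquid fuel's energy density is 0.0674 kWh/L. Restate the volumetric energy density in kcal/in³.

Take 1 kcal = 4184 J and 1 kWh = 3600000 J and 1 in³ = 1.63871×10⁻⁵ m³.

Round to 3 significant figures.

0.950 kcal/in³

0.0674 kWh/L × 3600000 J/kWh ÷ 0.001 m³/L = 2.4264×10⁸ J/m³
2.4264×10⁸ J/m³ ÷ 4184 J/kcal × 1.63871×10⁻⁵ m³/in³ = 0.950326 kcal/in³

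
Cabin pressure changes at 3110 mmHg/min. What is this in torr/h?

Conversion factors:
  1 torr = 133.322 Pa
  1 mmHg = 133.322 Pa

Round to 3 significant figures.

3110 mmHg/min × 133.322 Pa/mmHg ÷ 60 s/min = 6910.52 Pa/s
6910.52 Pa/s ÷ 133.322 Pa/torr × 3600 s/h = 186600 torr/h

1.87×10⁵ torr/h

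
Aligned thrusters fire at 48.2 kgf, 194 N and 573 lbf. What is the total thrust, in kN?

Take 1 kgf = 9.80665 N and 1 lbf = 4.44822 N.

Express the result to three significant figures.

48.2 kgf × 9.80665 = 472.681 N
194 N (already N)
573 lbf × 4.44822 = 2548.83 N
Combined: 472.681 + 194 + 2548.83 = 3215.51 N
In kN: 3215.51 / 1000 = 3.21551 kN

3.22 kN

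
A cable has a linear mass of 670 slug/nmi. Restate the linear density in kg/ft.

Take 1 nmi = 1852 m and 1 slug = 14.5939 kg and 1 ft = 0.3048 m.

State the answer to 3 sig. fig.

1.61 kg/ft

670 slug/nmi × 14.5939 kg/slug ÷ 1852 m/nmi = 5.27965 kg/m
5.27965 kg/m × 0.3048 m/ft = 1.60924 kg/ft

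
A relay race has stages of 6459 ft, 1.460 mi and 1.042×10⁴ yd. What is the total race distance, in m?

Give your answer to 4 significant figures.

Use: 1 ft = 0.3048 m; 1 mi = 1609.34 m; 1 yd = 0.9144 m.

1.385×10⁴ m

6459 ft × 0.3048 = 1968.7 m
1.460 mi × 1609.34 = 2349.64 m
1.042×10⁴ yd × 0.9144 = 9528.05 m
Combined: 1968.7 + 2349.64 + 9528.05 = 13846.4 m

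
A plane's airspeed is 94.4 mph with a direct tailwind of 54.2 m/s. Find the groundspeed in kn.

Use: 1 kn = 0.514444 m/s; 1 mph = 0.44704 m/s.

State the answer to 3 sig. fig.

187 kn

94.4 mph × 0.44704 → 42.2006 m/s
54.2 m/s (already m/s)
Sum: 42.2006 + 54.2 = 96.4006 m/s
In kn: 96.4006 / 0.514444 = 187.388 kn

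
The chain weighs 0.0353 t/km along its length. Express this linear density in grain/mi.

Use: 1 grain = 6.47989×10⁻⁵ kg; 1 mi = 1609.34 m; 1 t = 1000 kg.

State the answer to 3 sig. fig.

0.0353 t/km × 1000 kg/t ÷ 1000 m/km = 0.0353 kg/m
0.0353 kg/m ÷ 6.47989×10⁻⁵ kg/grain × 1609.34 m/mi = 876708 grain/mi

8.77×10⁵ grain/mi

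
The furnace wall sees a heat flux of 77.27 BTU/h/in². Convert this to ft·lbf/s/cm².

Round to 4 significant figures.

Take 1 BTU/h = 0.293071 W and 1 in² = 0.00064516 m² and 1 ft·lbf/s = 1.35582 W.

77.27 BTU/h/in² × 0.293071 W/BTU/h ÷ 0.00064516 m²/in² = 35100.7 W/m²
35100.7 W/m² ÷ 1.35582 W/ft·lbf/s × 0.0001 m²/cm² = 2.58889 ft·lbf/s/cm²

2.589 ft·lbf/s/cm²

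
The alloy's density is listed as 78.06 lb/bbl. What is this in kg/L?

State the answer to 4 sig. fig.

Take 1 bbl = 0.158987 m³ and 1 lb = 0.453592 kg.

0.2227 kg/L

78.06 lb/bbl × 0.453592 kg/lb ÷ 0.158987 m³/bbl = 222.706 kg/m³
222.706 kg/m³ × 0.001 m³/L = 0.222706 kg/L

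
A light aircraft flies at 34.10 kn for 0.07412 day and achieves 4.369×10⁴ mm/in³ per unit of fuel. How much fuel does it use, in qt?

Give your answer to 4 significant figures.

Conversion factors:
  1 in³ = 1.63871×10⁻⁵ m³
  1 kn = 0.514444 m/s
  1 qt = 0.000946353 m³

44.53 qt

34.10 kn → 17.5425 m/s
0.07412 day → 6403.97 s
d = v × t = 17.5425 × 6403.97 = 112342 m
4.369×10⁴ mm/in³ → 2.66612×10⁶ m/m³
V = d / (distance per unit fuel) = 112342 / 2.66612×10⁶ = 0.0421369 m³
In qt: 0.0421369 / 0.000946353 = 44.5256 qt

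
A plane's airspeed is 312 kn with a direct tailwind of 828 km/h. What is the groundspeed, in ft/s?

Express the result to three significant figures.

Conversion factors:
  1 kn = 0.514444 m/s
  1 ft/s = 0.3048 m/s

312 kn × 0.514444 → 160.507 m/s
828 km/h × (1/3.6) → 230 m/s
Sum: 160.507 + 230 = 390.507 m/s
In ft/s: 390.507 / 0.3048 = 1281.19 ft/s

1280 ft/s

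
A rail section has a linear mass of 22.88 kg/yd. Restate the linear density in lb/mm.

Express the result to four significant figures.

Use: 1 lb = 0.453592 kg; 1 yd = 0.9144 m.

22.88 kg/yd ÷ 0.9144 m/yd = 25.0219 kg/m
25.0219 kg/m ÷ 0.453592 kg/lb × 0.001 m/mm = 0.0551639 lb/mm

0.05516 lb/mm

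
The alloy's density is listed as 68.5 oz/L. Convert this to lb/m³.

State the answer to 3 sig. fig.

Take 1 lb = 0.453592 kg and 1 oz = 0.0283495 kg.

68.5 oz/L × 0.0283495 kg/oz ÷ 0.001 m³/L = 1941.94 kg/m³
1941.94 kg/m³ ÷ 0.453592 kg/lb = 4281.25 lb/m³

4280 lb/m³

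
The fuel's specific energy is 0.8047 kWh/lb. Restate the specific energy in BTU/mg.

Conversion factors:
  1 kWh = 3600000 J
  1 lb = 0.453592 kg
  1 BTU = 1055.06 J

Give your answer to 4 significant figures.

0.006053 BTU/mg

0.8047 kWh/lb × 3600000 J/kWh ÷ 0.453592 kg/lb = 6.38662×10⁶ J/kg
6.38662×10⁶ J/kg ÷ 1055.06 J/BTU × 10⁻⁶ kg/mg = 0.00605332 BTU/mg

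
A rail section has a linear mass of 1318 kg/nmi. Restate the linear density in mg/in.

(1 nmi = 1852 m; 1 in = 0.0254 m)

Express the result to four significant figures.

1318 kg/nmi ÷ 1852 m/nmi = 0.711663 kg/m
0.711663 kg/m ÷ 10⁻⁶ kg/mg × 0.0254 m/in = 18076.2 mg/in

1.808×10⁴ mg/in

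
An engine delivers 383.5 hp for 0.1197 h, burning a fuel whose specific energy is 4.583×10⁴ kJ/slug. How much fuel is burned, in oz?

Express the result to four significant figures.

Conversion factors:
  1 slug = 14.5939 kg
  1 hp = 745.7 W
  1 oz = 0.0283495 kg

1384 oz

383.5 hp → 285976 W
0.1197 h → 430.92 s
E = P × t = 285976 × 430.92 = 1.23233×10⁸ J
4.583×10⁴ kJ/slug → 3.14035×10⁶ J/kg
m = E / e_s = 1.23233×10⁸ / 3.14035×10⁶ = 39.2418 kg
In oz: 39.2418 / 0.0283495 = 1384.21 oz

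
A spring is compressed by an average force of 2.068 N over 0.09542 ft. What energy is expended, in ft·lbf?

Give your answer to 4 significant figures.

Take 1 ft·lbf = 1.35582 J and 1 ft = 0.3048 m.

0.04436 ft·lbf

0.09542 ft × 0.3048 = 0.029084 m
W = F × d = 2.068 N × 0.029084 m = 0.0601457 J
0.0601457 J ÷ (1.35582 J/ft·lbf) = 0.0443611 ft·lbf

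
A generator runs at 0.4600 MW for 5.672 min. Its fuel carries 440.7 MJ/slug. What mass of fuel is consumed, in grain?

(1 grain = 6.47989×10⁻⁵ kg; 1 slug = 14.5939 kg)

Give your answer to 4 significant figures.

0.4600 MW → 460000 W
5.672 min → 340.32 s
E = P × t = 460000 × 340.32 = 1.56547×10⁸ J
440.7 MJ/slug → 3.01975×10⁷ J/kg
m = E / e_s = 1.56547×10⁸ / 3.01975×10⁷ = 5.1841 kg
In grain: 5.1841 / 6.47989×10⁻⁵ = 80002.9 grain

8.000×10⁴ grain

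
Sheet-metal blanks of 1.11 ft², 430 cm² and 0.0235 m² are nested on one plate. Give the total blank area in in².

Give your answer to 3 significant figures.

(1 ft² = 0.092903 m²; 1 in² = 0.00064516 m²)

1.11 ft² × 0.092903 → 0.103122 m²
430 cm² × 0.0001 → 0.043 m²
0.0235 m² (already m²)
Sum: 0.103122 + 0.043 + 0.0235 = 0.169622 m²
In in²: 0.169622 / 0.00064516 = 262.915 in²

263 in²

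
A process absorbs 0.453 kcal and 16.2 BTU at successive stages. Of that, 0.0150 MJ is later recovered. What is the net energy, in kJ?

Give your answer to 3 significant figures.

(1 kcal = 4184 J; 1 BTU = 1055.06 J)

3.99 kJ

0.453 kcal × 4184 → 1895.35 J
16.2 BTU × 1055.06 → 17092 J
0.0150 MJ × 1000000 → 15000 J
Net: 1895.35 + 17092 − 15000 = 3987.35 J
In kJ: 3987.35 / 1000 = 3.98735 kJ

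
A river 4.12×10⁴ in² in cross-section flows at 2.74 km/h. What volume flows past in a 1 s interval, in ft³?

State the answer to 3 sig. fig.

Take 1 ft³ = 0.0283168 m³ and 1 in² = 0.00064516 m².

714 ft³

2.74 km/h × (1/3.6) → 0.761111 m/s
4.12×10⁴ in² × 0.00064516 → 26.5806 m²
V = v × A × t = 0.761111 m/s × 26.5806 m² × 1 s = 20.2308 m³
20.2308 m³ ÷ (0.0283168 m³/ft³) = 714.445 ft³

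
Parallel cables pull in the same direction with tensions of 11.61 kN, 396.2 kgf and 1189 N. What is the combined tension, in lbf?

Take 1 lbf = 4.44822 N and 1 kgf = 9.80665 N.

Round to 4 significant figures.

3751 lbf

11.61 kN × 1000 = 11610 N
396.2 kgf × 9.80665 = 3885.39 N
1189 N (already N)
Total: 11610 + 3885.39 + 1189 = 16684.4 N
In lbf: 16684.4 / 4.44822 = 3750.8 lbf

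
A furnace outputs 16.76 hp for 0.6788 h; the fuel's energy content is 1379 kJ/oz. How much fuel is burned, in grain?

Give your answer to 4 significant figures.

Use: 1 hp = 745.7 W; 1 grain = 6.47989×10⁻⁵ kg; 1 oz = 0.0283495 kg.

9689 grain

16.76 hp → 12497.9 W
0.6788 h → 2443.68 s
E = P × t = 12497.9 × 2443.68 = 3.05409×10⁷ J
1379 kJ/oz → 4.86428×10⁷ J/kg
m = E / e_s = 3.05409×10⁷ / 4.86428×10⁷ = 0.627861 kg
In grain: 0.627861 / 6.47989×10⁻⁵ = 9689.38 grain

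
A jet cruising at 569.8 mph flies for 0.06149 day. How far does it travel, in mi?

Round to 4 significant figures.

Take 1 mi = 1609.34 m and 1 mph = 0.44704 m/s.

569.8 mph × 0.44704 → 254.723 m/s
0.06149 day × 86400 → 5312.74 s
d = v × t = 254.723 m/s × 5312.74 s = 1.35328×10⁶ m
1.35328×10⁶ m ÷ (1609.34 m/mi) = 840.891 mi

840.9 mi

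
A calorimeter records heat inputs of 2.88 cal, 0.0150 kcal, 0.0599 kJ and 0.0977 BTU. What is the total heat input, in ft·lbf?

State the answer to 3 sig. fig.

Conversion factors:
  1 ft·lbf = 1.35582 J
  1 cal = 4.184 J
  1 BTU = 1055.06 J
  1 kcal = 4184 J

2.88 cal × 4.184 = 12.0499 J
0.0150 kcal × 4184 = 62.76 J
0.0599 kJ × 1000 = 59.9 J
0.0977 BTU × 1055.06 = 103.079 J
Combined: 12.0499 + 62.76 + 59.9 + 103.079 = 237.789 J
In ft·lbf: 237.789 / 1.35582 = 175.384 ft·lbf

175 ft·lbf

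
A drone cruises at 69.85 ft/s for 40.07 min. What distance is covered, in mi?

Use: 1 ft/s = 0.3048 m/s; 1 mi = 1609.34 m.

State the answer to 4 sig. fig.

31.81 mi

69.85 ft/s × 0.3048 → 21.2903 m/s
40.07 min × 60 → 2404.2 s
d = v × t = 21.2903 m/s × 2404.2 s = 51186.1 m
51186.1 m ÷ (1609.34 m/mi) = 31.8056 mi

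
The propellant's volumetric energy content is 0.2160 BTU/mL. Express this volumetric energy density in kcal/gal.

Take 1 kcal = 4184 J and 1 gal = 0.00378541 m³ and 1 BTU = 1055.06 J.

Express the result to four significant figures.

206.2 kcal/gal

0.2160 BTU/mL × 1055.06 J/BTU ÷ 10⁻⁶ m³/mL = 2.27893×10⁸ J/m³
2.27893×10⁸ J/m³ ÷ 4184 J/kcal × 0.00378541 m³/gal = 206.183 kcal/gal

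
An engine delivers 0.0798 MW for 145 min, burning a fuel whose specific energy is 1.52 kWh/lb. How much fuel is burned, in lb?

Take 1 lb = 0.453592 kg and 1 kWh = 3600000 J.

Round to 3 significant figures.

0.0798 MW → 79800 W
145 min → 8700 s
E = P × t = 79800 × 8700 = 6.9426×10⁸ J
1.52 kWh/lb → 1.20637×10⁷ J/kg
m = E / e_s = 6.9426×10⁸ / 1.20637×10⁷ = 57.5495 kg
In lb: 57.5495 / 0.453592 = 126.875 lb

127 lb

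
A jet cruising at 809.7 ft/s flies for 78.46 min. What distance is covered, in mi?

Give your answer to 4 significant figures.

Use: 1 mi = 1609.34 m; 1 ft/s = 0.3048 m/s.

809.7 ft/s × 0.3048 → 246.797 m/s
78.46 min × 60 → 4707.6 s
d = v × t = 246.797 m/s × 4707.6 s = 1.16182×10⁶ m
1.16182×10⁶ m ÷ (1609.34 m/mi) = 721.923 mi

721.9 mi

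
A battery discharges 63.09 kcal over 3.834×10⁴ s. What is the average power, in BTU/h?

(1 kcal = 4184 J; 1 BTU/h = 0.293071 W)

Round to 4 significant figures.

63.09 kcal × 4184 = 263969 J
P = E / t = 263969 J / 38340 s = 6.88495 W
6.88495 W ÷ (0.293071 W/BTU/h) = 23.4924 BTU/h

23.49 BTU/h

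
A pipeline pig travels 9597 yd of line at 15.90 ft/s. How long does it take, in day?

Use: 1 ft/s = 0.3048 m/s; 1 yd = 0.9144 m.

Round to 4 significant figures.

9597 yd × 0.9144 = 8775.5 m
15.90 ft/s × 0.3048 = 4.84632 m/s
t = d / v = 8775.5 m / 4.84632 m/s = 1810.76 s
1810.76 s ÷ (86400 s/day) = 0.0209579 day

0.02096 day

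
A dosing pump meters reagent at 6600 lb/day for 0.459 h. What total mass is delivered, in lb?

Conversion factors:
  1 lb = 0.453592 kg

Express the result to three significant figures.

126 lb

6600 lb/day → 0.0346494 kg/s
0.459 h → 1652.4 s
m = ṁ × t = 0.0346494 × 1652.4 = 57.2547 kg
In lb: 57.2547 / 0.453592 = 126.225 lb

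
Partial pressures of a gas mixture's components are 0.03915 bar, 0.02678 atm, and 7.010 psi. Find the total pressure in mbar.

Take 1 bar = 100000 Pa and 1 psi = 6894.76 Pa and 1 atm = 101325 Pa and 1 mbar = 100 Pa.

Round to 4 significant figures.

549.6 mbar

0.03915 bar × 100000 = 3915 Pa
0.02678 atm × 101325 = 2713.48 Pa
7.010 psi × 6894.76 = 48332.3 Pa
Total: 3915 + 2713.48 + 48332.3 = 54960.8 Pa
In mbar: 54960.8 / 100 = 549.608 mbar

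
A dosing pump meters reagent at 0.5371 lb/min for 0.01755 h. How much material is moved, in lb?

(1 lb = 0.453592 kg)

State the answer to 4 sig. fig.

0.5656 lb

0.5371 lb/min → 0.0040604 kg/s
0.01755 h → 63.18 s
m = ṁ × t = 0.0040604 × 63.18 = 0.256536 kg
In lb: 0.256536 / 0.453592 = 0.565566 lb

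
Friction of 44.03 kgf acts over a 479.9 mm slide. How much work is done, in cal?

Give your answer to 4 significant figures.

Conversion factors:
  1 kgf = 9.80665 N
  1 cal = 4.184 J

49.53 cal

44.03 kgf × 9.80665 = 431.787 N
479.9 mm × 0.001 = 0.4799 m
W = F × d = 431.787 N × 0.4799 m = 207.215 J
207.215 J ÷ (4.184 J/cal) = 49.5256 cal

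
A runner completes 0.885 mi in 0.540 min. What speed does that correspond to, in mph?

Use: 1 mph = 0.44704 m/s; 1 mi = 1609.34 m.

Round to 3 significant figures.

0.885 mi × 1609.34 → 1424.27 m
0.540 min × 60 → 32.4 s
v = d / t = 1424.27 m / 32.4 s = 43.959 m/s
43.959 m/s ÷ (0.44704 m/s/mph) = 98.3335 mph

98.3 mph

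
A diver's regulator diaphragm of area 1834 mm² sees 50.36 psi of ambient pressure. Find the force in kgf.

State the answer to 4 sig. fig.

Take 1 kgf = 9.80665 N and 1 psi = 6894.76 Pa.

50.36 psi × 6894.76 = 347220 Pa
1834 mm² × 10⁻⁶ = 0.001834 m²
F = P × A = 347220 Pa × 0.001834 m² = 636.801 N
636.801 N ÷ (9.80665 N/kgf) = 64.9356 kgf

64.94 kgf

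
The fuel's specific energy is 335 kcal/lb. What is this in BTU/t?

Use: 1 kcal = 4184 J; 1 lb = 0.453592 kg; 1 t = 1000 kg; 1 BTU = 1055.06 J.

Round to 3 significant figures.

2.93×10⁶ BTU/t

335 kcal/lb × 4184 J/kcal ÷ 0.453592 kg/lb = 3.09009×10⁶ J/kg
3.09009×10⁶ J/kg ÷ 1055.06 J/BTU × 1000 kg/t = 2.92883×10⁶ BTU/t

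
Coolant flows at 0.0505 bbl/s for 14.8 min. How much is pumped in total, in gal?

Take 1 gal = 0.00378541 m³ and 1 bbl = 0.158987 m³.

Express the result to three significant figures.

0.0505 bbl/s → 0.00802884 m³/s
14.8 min → 888 s
V = Q × t = 0.00802884 × 888 = 7.12961 m³
In gal: 7.12961 / 0.00378541 = 1883.44 gal

1880 gal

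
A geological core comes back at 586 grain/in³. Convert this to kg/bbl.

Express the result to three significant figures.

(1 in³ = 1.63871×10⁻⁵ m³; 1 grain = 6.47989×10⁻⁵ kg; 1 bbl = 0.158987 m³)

586 grain/in³ × 6.47989×10⁻⁵ kg/grain ÷ 1.63871×10⁻⁵ m³/in³ = 2317.2 kg/m³
2317.2 kg/m³ × 0.158987 m³/bbl = 368.405 kg/bbl

368 kg/bbl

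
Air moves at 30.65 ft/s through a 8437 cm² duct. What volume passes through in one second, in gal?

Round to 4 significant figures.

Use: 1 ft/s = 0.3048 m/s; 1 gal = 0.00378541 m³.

30.65 ft/s × 0.3048 = 9.34212 m/s
8437 cm² × 0.0001 = 0.8437 m²
V = v × A × t = 9.34212 m/s × 0.8437 m² × 1 s = 7.88195 m³
7.88195 m³ ÷ (0.00378541 m³/gal) = 2082.19 gal

2082 gal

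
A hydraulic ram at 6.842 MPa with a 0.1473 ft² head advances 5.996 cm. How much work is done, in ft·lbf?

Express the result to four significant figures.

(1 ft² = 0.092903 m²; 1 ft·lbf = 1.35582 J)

4141 ft·lbf

6.842 MPa → 6.842×10⁶ Pa
0.1473 ft² → 0.0136846 m²
F = P × A = 6.842×10⁶ × 0.0136846 = 93630 N
5.996 cm → 0.05996 m
W = F × d = 93630 × 0.05996 = 5614.05 J
In ft·lbf: 5614.05 / 1.35582 = 4140.7 ft·lbf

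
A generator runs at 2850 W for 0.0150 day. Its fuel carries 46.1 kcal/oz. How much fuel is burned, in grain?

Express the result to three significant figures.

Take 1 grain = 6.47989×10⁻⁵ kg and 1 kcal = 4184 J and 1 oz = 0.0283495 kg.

0.0150 day → 1296 s
E = P × t = 2850 × 1296 = 3.6936×10⁶ J
46.1 kcal/oz → 6.80373×10⁶ J/kg
m = E / e_s = 3.6936×10⁶ / 6.80373×10⁶ = 0.542879 kg
In grain: 0.542879 / 6.47989×10⁻⁵ = 8377.9 grain

8380 grain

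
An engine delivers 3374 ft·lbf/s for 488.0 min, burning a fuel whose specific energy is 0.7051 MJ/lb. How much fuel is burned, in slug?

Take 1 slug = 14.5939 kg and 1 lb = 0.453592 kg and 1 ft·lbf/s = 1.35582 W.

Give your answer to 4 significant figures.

5.904 slug

3374 ft·lbf/s → 4574.54 W
488.0 min → 29280 s
E = P × t = 4574.54 × 29280 = 1.33943×10⁸ J
0.7051 MJ/lb → 1.55448×10⁶ J/kg
m = E / e_s = 1.33943×10⁸ / 1.55448×10⁶ = 86.1658 kg
In slug: 86.1658 / 14.5939 = 5.90423 slug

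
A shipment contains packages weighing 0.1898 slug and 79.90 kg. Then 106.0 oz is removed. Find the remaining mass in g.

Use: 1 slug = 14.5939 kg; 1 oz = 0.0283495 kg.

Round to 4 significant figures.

7.966×10⁴ g

0.1898 slug × 14.5939 = 2.76992 kg
79.90 kg (already kg)
106.0 oz × 0.0283495 = 3.00505 kg
Net: 2.76992 + 79.9 − 3.00505 = 79.6649 kg
In g: 79.6649 / 0.001 = 79664.9 g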